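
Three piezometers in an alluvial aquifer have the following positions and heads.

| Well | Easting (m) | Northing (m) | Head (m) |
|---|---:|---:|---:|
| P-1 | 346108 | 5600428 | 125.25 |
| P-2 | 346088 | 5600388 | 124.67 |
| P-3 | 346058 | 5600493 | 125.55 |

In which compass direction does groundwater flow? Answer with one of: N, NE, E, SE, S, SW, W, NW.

With h = a·x + b·y + c and P-1 as origin, the differences give:
  (-20)·a + (-40)·b = -0.58
  (-50)·a + 65·b = +0.30
Eliminate b (×65 and ×(-40), subtract): -3300·a = -25.700 → a = ∂h/∂x = +0.007788
Back-substitute: b = ∂h/∂y = +0.01061.
Flow = −∇h = (-0.007788 east, -0.01061 north), which points southwest.

SW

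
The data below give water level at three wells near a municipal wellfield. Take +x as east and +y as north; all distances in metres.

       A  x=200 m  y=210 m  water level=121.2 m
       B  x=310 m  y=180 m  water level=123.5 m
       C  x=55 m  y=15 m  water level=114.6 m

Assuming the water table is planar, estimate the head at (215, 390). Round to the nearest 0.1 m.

Differences from A: to B (Δx, Δy, Δh) = (110, -30, +2.3); to C = (-145, -195, -6.6).
Solve a·Δx + b·Δy = Δh: det = 110·(-195) − (-145)·(-30) = -25800.
∂h/∂x = [(+2.3)·(-195) − (-6.6)·(-30)] / -25800 = +0.02506
∂h/∂y = [110·(-6.6) − (-145)·(+2.3)] / -25800 = +0.01521
h(215, 390) = 121.2 + (+0.02506)·(15) + (+0.01521)·(180) = 121.2 +0.376 +2.738 = 124.314 m.

124.3 m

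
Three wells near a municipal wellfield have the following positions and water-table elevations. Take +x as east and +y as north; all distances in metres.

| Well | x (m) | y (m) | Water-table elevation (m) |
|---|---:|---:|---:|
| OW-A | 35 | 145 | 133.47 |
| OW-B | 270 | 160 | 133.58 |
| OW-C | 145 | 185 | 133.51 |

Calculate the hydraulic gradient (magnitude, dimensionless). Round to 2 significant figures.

Taking OW-A as reference: OW-B−OW-A = (235, 15, +0.11); OW-C−OW-A = (110, 40, +0.04).
Determinant of the coordinate differences = 235·40 − 110·15 = 7750.
∂h/∂x = [(+0.11)·40 − (+0.04)·15] / 7750 = +0.0004903
∂h/∂y = [235·(+0.04) − 110·(+0.11)] / 7750 = -0.0003484
|∇h| = √(0.0004903² + -0.0003484²) = 0.0006015

0.00060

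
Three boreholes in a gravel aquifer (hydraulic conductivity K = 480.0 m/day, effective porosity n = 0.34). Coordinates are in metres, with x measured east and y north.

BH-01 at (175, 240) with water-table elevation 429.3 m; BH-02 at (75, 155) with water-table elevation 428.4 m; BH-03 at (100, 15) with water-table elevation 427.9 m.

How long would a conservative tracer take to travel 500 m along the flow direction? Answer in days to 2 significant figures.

Differences from BH-01: to BH-02 (Δx, Δy, Δh) = (-100, -85, -0.9); to BH-03 = (-75, -225, -1.4).
Determinant of the coordinate differences = (-100)·(-225) − (-75)·(-85) = 16125.
∂h/∂x = [(-0.9)·(-225) − (-1.4)·(-85)] / 16125 = +0.005178
∂h/∂y = [(-100)·(-1.4) − (-75)·(-0.9)] / 16125 = +0.004496
|∇h| = √(0.005178² + 0.004496²) = 0.006858
Seepage velocity v = K·i/n = 480.0 × 0.006858 / 0.34 = 9.682 m/day.
t = 500 / 9.682 = 51.64 days.

52 days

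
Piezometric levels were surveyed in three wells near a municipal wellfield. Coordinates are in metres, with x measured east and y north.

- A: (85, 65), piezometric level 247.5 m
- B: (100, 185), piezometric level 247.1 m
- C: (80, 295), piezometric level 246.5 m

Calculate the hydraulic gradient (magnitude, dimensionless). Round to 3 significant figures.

0.00809

Differences from A: to B (Δx, Δy, Δh) = (15, 120, -0.4); to C = (-5, 230, -1.0).
Determinant of the coordinate differences = 15·230 − (-5)·120 = 4050.
∂h/∂x = [(-0.4)·230 − (-1.0)·120] / 4050 = +0.006914
∂h/∂y = [15·(-1.0) − (-5)·(-0.4)] / 4050 = -0.004198
|∇h| = √(0.006914² + -0.004198²) = 0.008089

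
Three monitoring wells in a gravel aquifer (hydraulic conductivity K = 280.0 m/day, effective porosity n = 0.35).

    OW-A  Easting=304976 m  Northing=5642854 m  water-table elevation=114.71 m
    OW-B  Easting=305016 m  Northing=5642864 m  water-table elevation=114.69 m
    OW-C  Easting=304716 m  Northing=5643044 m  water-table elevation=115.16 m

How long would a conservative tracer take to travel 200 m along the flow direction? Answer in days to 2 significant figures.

170 days

With h = a·x + b·y + c and OW-A as origin, the differences give:
  40·a + 10·b = -0.02
  (-260)·a + 190·b = +0.45
Eliminate b (×190 and ×10, subtract): 10200·a = -8.300 → a = ∂h/∂x = -0.0008137
Back-substitute: b = ∂h/∂y = +0.001255.
|∇h| = √(-0.0008137² + 0.001255²) = 0.001496
Seepage velocity v = K·i/n = 280.0 × 0.001496 / 0.35 = 1.197 m/day.
t = 200 / 1.197 = 167.1 days.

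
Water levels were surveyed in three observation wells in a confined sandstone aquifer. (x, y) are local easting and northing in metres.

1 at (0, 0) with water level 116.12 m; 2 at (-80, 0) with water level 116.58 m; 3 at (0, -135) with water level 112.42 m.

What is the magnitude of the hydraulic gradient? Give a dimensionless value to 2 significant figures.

∂h/∂x = (116.58 − 116.12) / (-80 − 0) = -0.005750
∂h/∂y = (112.42 − 116.12) / (-135 − 0) = +0.02741
|∇h| = √(-0.005750² + 0.02741²) = 0.02801

0.028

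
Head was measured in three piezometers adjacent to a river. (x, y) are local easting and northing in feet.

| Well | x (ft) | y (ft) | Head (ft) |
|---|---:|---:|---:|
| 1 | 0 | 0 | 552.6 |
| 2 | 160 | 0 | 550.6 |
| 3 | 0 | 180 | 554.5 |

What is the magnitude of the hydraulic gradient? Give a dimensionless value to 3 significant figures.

0.0164

∂h/∂x = (550.6 − 552.6) / (160 − 0) = -0.01250
∂h/∂y = (554.5 − 552.6) / (180 − 0) = +0.01056
|∇h| = √(-0.01250² + 0.01056²) = 0.01636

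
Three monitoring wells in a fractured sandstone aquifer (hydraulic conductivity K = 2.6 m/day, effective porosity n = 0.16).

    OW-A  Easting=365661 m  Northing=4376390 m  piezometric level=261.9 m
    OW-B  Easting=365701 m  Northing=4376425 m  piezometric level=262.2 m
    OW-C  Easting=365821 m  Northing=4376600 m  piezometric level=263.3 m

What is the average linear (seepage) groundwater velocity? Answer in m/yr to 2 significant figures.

Differences from OW-A: to OW-B (Δx, Δy, Δh) = (40, 35, +0.3); to OW-C = (160, 210, +1.4).
Solve a·Δx + b·Δy = Δh: det = 40·210 − 160·35 = 2800.
∂h/∂x = [(+0.3)·210 − (+1.4)·35] / 2800 = +0.005000
∂h/∂y = [40·(+1.4) − 160·(+0.3)] / 2800 = +0.002857
|∇h| = √(0.005000² + 0.002857²) = 0.005759
Seepage velocity v = K·i/n = 2.6 × 0.005759 / 0.16 = 0.09358 m/day = 34.18 m/yr.

34 m/yr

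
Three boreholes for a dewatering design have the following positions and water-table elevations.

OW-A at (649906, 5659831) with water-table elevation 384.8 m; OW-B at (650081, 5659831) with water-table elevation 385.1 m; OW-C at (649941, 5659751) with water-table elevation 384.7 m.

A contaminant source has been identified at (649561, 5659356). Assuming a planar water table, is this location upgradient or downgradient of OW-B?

downgradient

With h = a·x + b·y + c and OW-A as origin, the differences give:
  175·a + 0·b = +0.3
  35·a + (-80)·b = -0.1
Eliminate b (×(-80) and ×0, subtract): -14000·a = -24.00 → a = ∂h/∂x = +0.001714
Back-substitute: b = ∂h/∂y = +0.002000.
Head at (649561, 5659356) = 384.8 + (+0.001714)·(-345) + (+0.002000)·(-475) = 383.26 m.
That is lower than the 385.1 m at OW-B, so the point is downgradient.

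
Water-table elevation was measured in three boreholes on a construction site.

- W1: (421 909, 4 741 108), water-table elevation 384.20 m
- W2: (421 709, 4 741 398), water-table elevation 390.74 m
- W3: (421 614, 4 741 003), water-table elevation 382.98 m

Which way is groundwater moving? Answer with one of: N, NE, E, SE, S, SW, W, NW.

With h = a·x + b·y + c and W1 as origin, the differences give:
  (-200)·a + 290·b = +6.54
  (-295)·a + (-105)·b = -1.22
Eliminate b (×(-105) and ×290, subtract): 106550·a = -332.900 → a = ∂h/∂x = -0.003124
Back-substitute: b = ∂h/∂y = +0.02040.
Flow = −∇h = (+0.003124 east, -0.02040 north), which points south.

S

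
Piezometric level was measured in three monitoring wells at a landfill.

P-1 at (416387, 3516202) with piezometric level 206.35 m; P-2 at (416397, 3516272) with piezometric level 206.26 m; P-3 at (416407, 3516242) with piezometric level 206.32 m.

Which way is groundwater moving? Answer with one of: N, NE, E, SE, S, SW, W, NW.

NW

Differences from P-1: to P-2 (Δx, Δy, Δh) = (10, 70, -0.09); to P-3 = (20, 40, -0.03).
Determinant of the coordinate differences = 10·40 − 20·70 = -1000.
∂h/∂x = [(-0.09)·40 − (-0.03)·70] / -1000 = +0.001500
∂h/∂y = [10·(-0.03) − 20·(-0.09)] / -1000 = -0.001500
Flow = −∇h = (-0.001500 east, +0.001500 north), which points northwest.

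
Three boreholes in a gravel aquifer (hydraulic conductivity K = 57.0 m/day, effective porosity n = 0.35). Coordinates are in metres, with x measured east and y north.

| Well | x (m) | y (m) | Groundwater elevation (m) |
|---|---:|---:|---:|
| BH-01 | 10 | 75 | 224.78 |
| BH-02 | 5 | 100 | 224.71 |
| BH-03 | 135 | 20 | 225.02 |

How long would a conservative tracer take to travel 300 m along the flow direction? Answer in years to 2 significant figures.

1.8 years

Three-point gradient (reference BH-01): Δ to BH-02 = (-5, 25, -0.07), Δ to BH-03 = (125, -55, +0.24).
∂h/∂x = +0.0007544, ∂h/∂y = -0.002649 (det = -2850).
|∇h| = √(0.0007544² + -0.002649²) = 0.002754
Seepage velocity v = K·i/n = 57.0 × 0.002754 / 0.35 = 0.4485 m/day.
t = 300 / 0.4485 = 668.9 days = 1.83 years.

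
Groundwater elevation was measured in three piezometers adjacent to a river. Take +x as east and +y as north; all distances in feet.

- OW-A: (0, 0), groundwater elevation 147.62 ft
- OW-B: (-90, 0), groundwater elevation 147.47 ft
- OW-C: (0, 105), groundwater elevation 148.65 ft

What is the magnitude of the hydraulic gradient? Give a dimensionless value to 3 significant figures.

∂h/∂x = (147.47 − 147.62) / (-90 − 0) = +0.001667
∂h/∂y = (148.65 − 147.62) / (105 − 0) = +0.009810
|∇h| = √(0.001667² + 0.009810²) = 0.009951

0.00995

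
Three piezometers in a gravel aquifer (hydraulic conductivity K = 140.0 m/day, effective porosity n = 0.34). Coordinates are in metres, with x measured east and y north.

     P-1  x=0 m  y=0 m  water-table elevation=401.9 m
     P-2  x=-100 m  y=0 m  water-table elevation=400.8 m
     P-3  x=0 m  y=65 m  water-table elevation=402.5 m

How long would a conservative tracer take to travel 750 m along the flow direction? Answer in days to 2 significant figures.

130 days

∂h/∂x = (400.8 − 401.9) / (-100 − 0) = +0.01100
∂h/∂y = (402.5 − 401.9) / (65 − 0) = +0.009231
|∇h| = √(0.01100² + 0.009231²) = 0.01436
Seepage velocity v = K·i/n = 140.0 × 0.01436 / 0.34 = 5.913 m/day.
t = 750 / 5.913 = 126.8 days.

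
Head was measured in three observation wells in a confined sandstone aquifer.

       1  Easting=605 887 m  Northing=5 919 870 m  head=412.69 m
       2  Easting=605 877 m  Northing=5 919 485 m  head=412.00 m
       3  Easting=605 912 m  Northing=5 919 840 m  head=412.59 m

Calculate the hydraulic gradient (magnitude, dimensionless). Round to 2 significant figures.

0.0026

Taking 1 as reference: 2−1 = (-10, -385, -0.69); 3−1 = (25, -30, -0.10).
Solve a·Δx + b·Δy = Δh: det = (-10)·(-30) − 25·(-385) = 9925.
∂h/∂x = [(-0.69)·(-30) − (-0.10)·(-385)] / 9925 = -0.001793
∂h/∂y = [(-10)·(-0.10) − 25·(-0.69)] / 9925 = +0.001839
|∇h| = √(-0.001793² + 0.001839²) = 0.002568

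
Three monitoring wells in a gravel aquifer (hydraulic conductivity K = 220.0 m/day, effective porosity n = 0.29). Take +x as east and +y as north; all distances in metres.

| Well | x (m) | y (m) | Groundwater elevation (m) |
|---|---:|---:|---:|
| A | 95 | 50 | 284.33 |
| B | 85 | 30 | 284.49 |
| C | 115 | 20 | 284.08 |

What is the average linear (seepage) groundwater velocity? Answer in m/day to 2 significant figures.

11 m/day

Taking A as reference: B−A = (-10, -20, +0.16); C−A = (20, -30, -0.25).
Solve a·Δx + b·Δy = Δh: det = (-10)·(-30) − 20·(-20) = 700.
∂h/∂x = [(+0.16)·(-30) − (-0.25)·(-20)] / 700 = -0.01400
∂h/∂y = [(-10)·(-0.25) − 20·(+0.16)] / 700 = -0.001000
|∇h| = √(-0.01400² + -0.001000²) = 0.01404
Seepage velocity v = K·i/n = 220.0 × 0.01404 / 0.29 = 10.65 m/day.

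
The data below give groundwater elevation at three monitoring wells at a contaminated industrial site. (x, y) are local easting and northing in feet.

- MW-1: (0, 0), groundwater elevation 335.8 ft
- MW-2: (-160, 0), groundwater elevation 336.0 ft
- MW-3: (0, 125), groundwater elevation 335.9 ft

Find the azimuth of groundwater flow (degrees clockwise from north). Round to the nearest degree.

123°

∂h/∂x = (336.0 − 335.8) / (-160 − 0) = -0.001250
∂h/∂y = (335.9 − 335.8) / (125 − 0) = +0.0008000
Flow direction (−∇h) has components (+0.001250 E, -0.0008000 N).
Azimuth = atan2(E, N) = atan2(+0.001250, -0.0008000) = 122.6° ≈ 123°.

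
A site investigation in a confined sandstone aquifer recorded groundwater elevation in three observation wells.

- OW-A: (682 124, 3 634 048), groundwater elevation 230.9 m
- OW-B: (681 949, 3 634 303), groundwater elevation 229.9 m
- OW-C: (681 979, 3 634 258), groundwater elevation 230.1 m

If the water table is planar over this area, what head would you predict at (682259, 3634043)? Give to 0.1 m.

227.4 m

Differences from OW-A: to OW-B (Δx, Δy, Δh) = (-175, 255, -1.0); to OW-C = (-145, 210, -0.8).
Solve a·Δx + b·Δy = Δh: det = (-175)·210 − (-145)·255 = 225.
∂h/∂x = [(-1.0)·210 − (-0.8)·255] / 225 = -0.02667
∂h/∂y = [(-175)·(-0.8) − (-145)·(-1.0)] / 225 = -0.02222
h(682259, 3634043) = 230.9 + (-0.02667)·(135) + (-0.02222)·(-5) = 230.9 -3.600 +0.111 = 227.411 m.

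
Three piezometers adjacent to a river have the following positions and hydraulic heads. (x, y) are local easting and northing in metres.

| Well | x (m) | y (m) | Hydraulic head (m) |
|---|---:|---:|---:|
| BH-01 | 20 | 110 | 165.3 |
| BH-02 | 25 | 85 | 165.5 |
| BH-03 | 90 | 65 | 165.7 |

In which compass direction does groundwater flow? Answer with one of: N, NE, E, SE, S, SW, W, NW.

N

With h = a·x + b·y + c and BH-01 as origin, the differences give:
  5·a + (-25)·b = +0.2
  70·a + (-45)·b = +0.4
Eliminate b (×(-45) and ×(-25), subtract): 1525·a = 1.00 → a = ∂h/∂x = +0.0006557
Back-substitute: b = ∂h/∂y = -0.007869.
Flow = −∇h = (-0.0006557 east, +0.007869 north), which points north.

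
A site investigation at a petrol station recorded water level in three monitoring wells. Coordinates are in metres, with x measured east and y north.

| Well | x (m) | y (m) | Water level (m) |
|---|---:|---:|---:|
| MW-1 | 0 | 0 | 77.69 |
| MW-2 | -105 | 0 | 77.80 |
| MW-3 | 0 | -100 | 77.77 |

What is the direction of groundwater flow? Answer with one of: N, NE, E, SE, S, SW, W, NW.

NE

∂h/∂x = (77.80 − 77.69) / (-105 − 0) = -0.001048
∂h/∂y = (77.77 − 77.69) / (-100 − 0) = -0.0008000
Flow = −∇h = (+0.001048 east, +0.0008000 north), which points northeast.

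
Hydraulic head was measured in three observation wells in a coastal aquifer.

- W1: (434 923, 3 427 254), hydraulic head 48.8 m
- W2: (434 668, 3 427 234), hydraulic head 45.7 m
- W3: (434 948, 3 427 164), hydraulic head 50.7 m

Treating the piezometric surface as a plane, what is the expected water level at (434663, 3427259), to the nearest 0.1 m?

Three-point gradient (reference W1): Δ to W2 = (-255, -20, -3.1), Δ to W3 = (25, -90, +1.9).
∂h/∂x = +0.01352, ∂h/∂y = -0.01736 (det = 23450).
h(434663, 3427259) = 48.8 + (+0.01352)·(-260) + (-0.01736)·(5) = 48.8 -3.515 -0.087 = 45.199 m.

45.2 m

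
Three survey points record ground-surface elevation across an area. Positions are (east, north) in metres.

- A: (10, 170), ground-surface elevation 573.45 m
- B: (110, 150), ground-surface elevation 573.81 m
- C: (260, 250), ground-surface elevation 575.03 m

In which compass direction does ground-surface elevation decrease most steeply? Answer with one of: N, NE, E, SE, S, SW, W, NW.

With z = a·x + b·y + c and A as origin, the differences give:
  100·a + (-20)·b = +0.36
  250·a + 80·b = +1.58
Eliminate b (×80 and ×(-20), subtract): 13000·a = 60.400 → a = ∂z/∂x = +0.004646
Back-substitute: b = ∂z/∂y = +0.005231.
Steepest decrease is along −∇f = (-0.004646 E, -0.005231 N) → southwest.

SW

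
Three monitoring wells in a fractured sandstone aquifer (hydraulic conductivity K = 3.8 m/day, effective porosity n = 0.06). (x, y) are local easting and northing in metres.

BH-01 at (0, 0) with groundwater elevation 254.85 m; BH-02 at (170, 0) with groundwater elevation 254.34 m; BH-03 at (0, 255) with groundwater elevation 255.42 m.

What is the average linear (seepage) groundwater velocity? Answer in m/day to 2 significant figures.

∂h/∂x = (254.34 − 254.85) / (170 − 0) = -0.003000
∂h/∂y = (255.42 − 254.85) / (255 − 0) = +0.002235
|∇h| = √(-0.003000² + 0.002235²) = 0.003741
Seepage velocity v = K·i/n = 3.8 × 0.003741 / 0.06 = 0.2369 m/day.

0.24 m/day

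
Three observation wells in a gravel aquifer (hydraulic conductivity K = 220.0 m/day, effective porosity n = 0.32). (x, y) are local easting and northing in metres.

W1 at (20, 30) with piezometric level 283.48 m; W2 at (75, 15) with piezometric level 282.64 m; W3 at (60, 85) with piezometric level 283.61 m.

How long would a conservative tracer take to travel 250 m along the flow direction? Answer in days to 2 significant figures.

Taking W1 as reference: W2−W1 = (55, -15, -0.84); W3−W1 = (40, 55, +0.13).
Solve a·Δx + b·Δy = Δh: det = 55·55 − 40·(-15) = 3625.
∂h/∂x = [(-0.84)·55 − (+0.13)·(-15)] / 3625 = -0.01221
∂h/∂y = [55·(+0.13) − 40·(-0.84)] / 3625 = +0.01124
|∇h| = √(-0.01221² + 0.01124²) = 0.0166
Seepage velocity v = K·i/n = 220.0 × 0.0166 / 0.32 = 11.41 m/day.
t = 250 / 11.41 = 21.91 days.

22 days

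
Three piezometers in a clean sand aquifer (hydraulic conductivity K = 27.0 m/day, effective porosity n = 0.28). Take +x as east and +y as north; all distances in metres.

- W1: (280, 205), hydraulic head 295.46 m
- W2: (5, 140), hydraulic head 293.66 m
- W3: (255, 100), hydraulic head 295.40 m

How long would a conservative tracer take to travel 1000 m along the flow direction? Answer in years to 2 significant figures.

Taking W1 as reference: W2−W1 = (-275, -65, -1.80); W3−W1 = (-25, -105, -0.06).
Solve a·Δx + b·Δy = Δh: det = (-275)·(-105) − (-25)·(-65) = 27250.
∂h/∂x = [(-1.80)·(-105) − (-0.06)·(-65)] / 27250 = +0.006793
∂h/∂y = [(-275)·(-0.06) − (-25)·(-1.80)] / 27250 = -0.001046
|∇h| = √(0.006793² + -0.001046²) = 0.006873
Seepage velocity v = K·i/n = 27.0 × 0.006873 / 0.28 = 0.6628 m/day.
t = 1000 / 0.6628 = 1509 days = 4.13 years.

4.1 years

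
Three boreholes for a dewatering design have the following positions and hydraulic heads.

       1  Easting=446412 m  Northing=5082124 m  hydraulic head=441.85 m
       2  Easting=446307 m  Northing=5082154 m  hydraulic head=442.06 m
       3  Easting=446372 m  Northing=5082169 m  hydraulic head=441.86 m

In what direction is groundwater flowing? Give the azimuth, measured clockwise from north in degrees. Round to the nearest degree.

051°

Three-point gradient (reference 1): Δ to 2 = (-105, 30, +0.21), Δ to 3 = (-40, 45, +0.01).
∂h/∂x = -0.002596, ∂h/∂y = -0.002085 (det = -3525).
Flow direction (−∇h) has components (+0.002596 E, +0.002085 N).
Azimuth = atan2(E, N) = atan2(+0.002596, +0.002085) = 51.2° ≈ 051°.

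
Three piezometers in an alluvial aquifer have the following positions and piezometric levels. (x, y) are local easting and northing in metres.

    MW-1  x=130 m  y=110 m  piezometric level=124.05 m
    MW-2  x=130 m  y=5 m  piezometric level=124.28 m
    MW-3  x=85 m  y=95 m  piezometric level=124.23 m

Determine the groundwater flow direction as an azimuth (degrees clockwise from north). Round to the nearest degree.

056°

With h = a·x + b·y + c and MW-1 as origin, the differences give:
  0·a + (-105)·b = +0.23
  (-45)·a + (-15)·b = +0.18
Eliminate b (×(-15) and ×(-105), subtract): -4725·a = 15.450 → a = ∂h/∂x = -0.003270
Back-substitute: b = ∂h/∂y = -0.002190.
Flow direction (−∇h) has components (+0.003270 E, +0.002190 N).
Azimuth = atan2(E, N) = atan2(+0.003270, +0.002190) = 56.2° ≈ 056°.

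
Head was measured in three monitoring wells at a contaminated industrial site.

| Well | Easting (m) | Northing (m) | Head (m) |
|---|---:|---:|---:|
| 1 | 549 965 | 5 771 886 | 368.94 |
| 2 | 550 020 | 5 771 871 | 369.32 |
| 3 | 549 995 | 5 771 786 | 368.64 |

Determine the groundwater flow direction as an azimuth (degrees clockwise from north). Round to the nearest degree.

237°

Differences from 1: to 2 (Δx, Δy, Δh) = (55, -15, +0.38); to 3 = (30, -100, -0.30).
Solve a·Δx + b·Δy = Δh: det = 55·(-100) − 30·(-15) = -5050.
∂h/∂x = [(+0.38)·(-100) − (-0.30)·(-15)] / -5050 = +0.008416
∂h/∂y = [55·(-0.30) − 30·(+0.38)] / -5050 = +0.005525
Flow direction (−∇h) has components (-0.008416 E, -0.005525 N).
Azimuth = atan2(E, N) = atan2(-0.008416, -0.005525) = 236.7° ≈ 237°.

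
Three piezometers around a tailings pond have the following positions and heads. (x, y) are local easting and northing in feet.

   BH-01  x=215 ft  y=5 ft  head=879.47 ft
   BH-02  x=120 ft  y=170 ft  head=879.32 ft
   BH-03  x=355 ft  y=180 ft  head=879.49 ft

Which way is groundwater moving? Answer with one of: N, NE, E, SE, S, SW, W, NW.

NW

Differences from BH-01: to BH-02 (Δx, Δy, Δh) = (-95, 165, -0.15); to BH-03 = (140, 175, +0.02).
Determinant of the coordinate differences = (-95)·175 − 140·165 = -39725.
∂h/∂x = [(-0.15)·175 − (+0.02)·165] / -39725 = +0.0007439
∂h/∂y = [(-95)·(+0.02) − 140·(-0.15)] / -39725 = -0.0004808
Flow = −∇h = (-0.0007439 east, +0.0004808 north), which points northwest.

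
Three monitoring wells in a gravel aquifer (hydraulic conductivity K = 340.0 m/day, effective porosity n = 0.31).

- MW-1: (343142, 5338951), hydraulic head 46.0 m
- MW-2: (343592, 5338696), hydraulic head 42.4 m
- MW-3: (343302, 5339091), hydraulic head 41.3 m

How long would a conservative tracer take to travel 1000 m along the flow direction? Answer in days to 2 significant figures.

41 days

Taking MW-1 as reference: MW-2−MW-1 = (450, -255, -3.6); MW-3−MW-1 = (160, 140, -4.7).
Determinant of the coordinate differences = 450·140 − 160·(-255) = 103800.
∂h/∂x = [(-3.6)·140 − (-4.7)·(-255)] / 103800 = -0.01640
∂h/∂y = [450·(-4.7) − 160·(-3.6)] / 103800 = -0.01483
|∇h| = √(-0.01640² + -0.01483²) = 0.02211
Seepage velocity v = K·i/n = 340.0 × 0.02211 / 0.31 = 24.25 m/day.
t = 1000 / 24.25 = 41.24 days.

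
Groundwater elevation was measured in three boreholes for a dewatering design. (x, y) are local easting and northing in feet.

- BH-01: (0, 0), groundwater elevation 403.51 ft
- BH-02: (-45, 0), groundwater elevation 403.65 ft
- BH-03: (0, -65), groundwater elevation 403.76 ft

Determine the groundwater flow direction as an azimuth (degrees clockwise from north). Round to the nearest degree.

039°

∂h/∂x = (403.65 − 403.51) / (-45 − 0) = -0.003111
∂h/∂y = (403.76 − 403.51) / (-65 − 0) = -0.003846
Flow direction (−∇h) has components (+0.003111 E, +0.003846 N).
Azimuth = atan2(E, N) = atan2(+0.003111, +0.003846) = 39.0° ≈ 039°.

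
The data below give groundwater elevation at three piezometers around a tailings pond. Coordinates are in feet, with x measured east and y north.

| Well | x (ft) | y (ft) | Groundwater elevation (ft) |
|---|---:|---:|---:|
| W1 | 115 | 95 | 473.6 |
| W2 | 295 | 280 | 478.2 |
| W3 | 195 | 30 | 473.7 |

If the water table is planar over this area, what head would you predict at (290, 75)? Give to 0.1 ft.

475.4 ft

Differences from W1: to W2 (Δx, Δy, Δh) = (180, 185, +4.6); to W3 = (80, -65, +0.1).
Determinant of the coordinate differences = 180·(-65) − 80·185 = -26500.
∂h/∂x = [(+4.6)·(-65) − (+0.1)·185] / -26500 = +0.01198
∂h/∂y = [180·(+0.1) − 80·(+4.6)] / -26500 = +0.01321
h(290, 75) = 473.6 + (+0.01198)·(175) + (+0.01321)·(-20) = 473.6 +2.097 -0.264 = 475.433 ft.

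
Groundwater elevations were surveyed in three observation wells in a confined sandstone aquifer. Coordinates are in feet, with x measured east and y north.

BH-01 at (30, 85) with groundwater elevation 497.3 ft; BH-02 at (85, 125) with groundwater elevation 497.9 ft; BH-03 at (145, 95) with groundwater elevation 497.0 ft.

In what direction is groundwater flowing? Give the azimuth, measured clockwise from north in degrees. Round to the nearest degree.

Taking BH-01 as reference: BH-02−BH-01 = (55, 40, +0.6); BH-03−BH-01 = (115, 10, -0.3).
Determinant of the coordinate differences = 55·10 − 115·40 = -4050.
∂h/∂x = [(+0.6)·10 − (-0.3)·40] / -4050 = -0.004444
∂h/∂y = [55·(-0.3) − 115·(+0.6)] / -4050 = +0.02111
Flow direction (−∇h) has components (+0.004444 E, -0.02111 N).
Azimuth = atan2(E, N) = atan2(+0.004444, -0.02111) = 168.1° ≈ 168°.

168°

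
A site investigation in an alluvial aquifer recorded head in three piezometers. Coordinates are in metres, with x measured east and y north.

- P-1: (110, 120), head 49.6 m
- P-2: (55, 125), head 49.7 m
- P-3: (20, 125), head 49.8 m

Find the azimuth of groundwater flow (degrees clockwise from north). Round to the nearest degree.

Three-point gradient (reference P-1): Δ to P-2 = (-55, 5, +0.1), Δ to P-3 = (-90, 5, +0.2).
∂h/∂x = -0.002857, ∂h/∂y = -0.01143 (det = 175).
Flow direction (−∇h) has components (+0.002857 E, +0.01143 N).
Azimuth = atan2(E, N) = atan2(+0.002857, +0.01143) = 14.0° ≈ 014°.

014°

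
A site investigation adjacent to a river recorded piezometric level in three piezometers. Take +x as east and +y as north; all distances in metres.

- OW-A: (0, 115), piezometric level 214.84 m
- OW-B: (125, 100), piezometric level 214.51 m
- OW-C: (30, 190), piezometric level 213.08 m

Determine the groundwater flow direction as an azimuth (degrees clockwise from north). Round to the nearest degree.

014°

Taking OW-A as reference: OW-B−OW-A = (125, -15, -0.33); OW-C−OW-A = (30, 75, -1.76).
Solve a·Δx + b·Δy = Δh: det = 125·75 − 30·(-15) = 9825.
∂h/∂x = [(-0.33)·75 − (-1.76)·(-15)] / 9825 = -0.005206
∂h/∂y = [125·(-1.76) − 30·(-0.33)] / 9825 = -0.02138
Flow direction (−∇h) has components (+0.005206 E, +0.02138 N).
Azimuth = atan2(E, N) = atan2(+0.005206, +0.02138) = 13.7° ≈ 014°.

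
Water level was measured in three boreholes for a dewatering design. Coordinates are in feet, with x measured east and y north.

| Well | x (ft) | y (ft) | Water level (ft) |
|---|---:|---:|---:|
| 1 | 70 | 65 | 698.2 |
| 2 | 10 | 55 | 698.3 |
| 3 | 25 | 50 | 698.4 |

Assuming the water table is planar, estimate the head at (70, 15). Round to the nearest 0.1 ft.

699.0 ft

With h = a·x + b·y + c and 1 as origin, the differences give:
  (-60)·a + (-10)·b = +0.1
  (-45)·a + (-15)·b = +0.2
Eliminate b (×(-15) and ×(-10), subtract): 450·a = 0.50 → a = ∂h/∂x = +0.001111
Back-substitute: b = ∂h/∂y = -0.01667.
h(70, 15) = 698.2 + (+0.001111)·(0) + (-0.01667)·(-50) = 698.2 +0.000 +0.833 = 699.033 ft.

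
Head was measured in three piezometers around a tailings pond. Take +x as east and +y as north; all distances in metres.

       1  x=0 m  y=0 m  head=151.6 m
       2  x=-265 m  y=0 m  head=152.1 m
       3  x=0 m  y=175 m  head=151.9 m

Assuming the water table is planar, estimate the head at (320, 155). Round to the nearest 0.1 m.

∂h/∂x = (152.1 − 151.6) / (-265 − 0) = -0.001887
∂h/∂y = (151.9 − 151.6) / (175 − 0) = +0.001714
h(320, 155) = 151.6 + (-0.001887)·(320) + (+0.001714)·(155) = 151.6 -0.604 +0.266 = 151.262 m.

151.3 m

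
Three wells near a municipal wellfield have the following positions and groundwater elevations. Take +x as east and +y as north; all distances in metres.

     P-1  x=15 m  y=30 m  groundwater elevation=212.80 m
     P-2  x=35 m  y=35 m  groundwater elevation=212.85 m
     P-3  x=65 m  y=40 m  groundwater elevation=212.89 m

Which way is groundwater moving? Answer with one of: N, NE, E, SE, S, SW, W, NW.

S

Differences from P-1: to P-2 (Δx, Δy, Δh) = (20, 5, +0.05); to P-3 = (50, 10, +0.09).
Solve a·Δx + b·Δy = Δh: det = 20·10 − 50·5 = -50.
∂h/∂x = [(+0.05)·10 − (+0.09)·5] / -50 = -0.0010000
∂h/∂y = [20·(+0.09) − 50·(+0.05)] / -50 = +0.01400
Flow = −∇h = (+0.0010000 east, -0.01400 north), which points south.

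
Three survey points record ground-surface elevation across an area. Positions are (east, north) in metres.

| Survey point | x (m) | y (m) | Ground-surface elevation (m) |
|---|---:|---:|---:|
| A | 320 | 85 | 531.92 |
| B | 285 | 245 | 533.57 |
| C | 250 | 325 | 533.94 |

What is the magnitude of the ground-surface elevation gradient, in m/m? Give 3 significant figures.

Taking A as reference: B−A = (-35, 160, +1.65); C−A = (-70, 240, +2.02).
Solve a·Δx + b·Δy = Δz: det = (-35)·240 − (-70)·160 = 2800.
∂z/∂x = [(+1.65)·240 − (+2.02)·160] / 2800 = +0.02600
∂z/∂y = [(-35)·(+2.02) − (-70)·(+1.65)] / 2800 = +0.01600
|∇f| = √(0.02600² + 0.01600²) = 0.03053 m/m

0.0305 m/m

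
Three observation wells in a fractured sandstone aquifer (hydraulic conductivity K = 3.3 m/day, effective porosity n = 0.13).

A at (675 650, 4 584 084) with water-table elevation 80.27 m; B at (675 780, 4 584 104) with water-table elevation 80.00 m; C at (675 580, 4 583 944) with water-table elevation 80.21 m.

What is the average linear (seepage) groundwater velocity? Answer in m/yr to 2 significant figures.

With h = a·x + b·y + c and A as origin, the differences give:
  130·a + 20·b = -0.27
  (-70)·a + (-140)·b = -0.06
Eliminate b (×(-140) and ×20, subtract): -16800·a = 39.000 → a = ∂h/∂x = -0.002321
Back-substitute: b = ∂h/∂y = +0.001589.
|∇h| = √(-0.002321² + 0.001589²) = 0.002813
Seepage velocity v = K·i/n = 3.3 × 0.002813 / 0.13 = 0.07141 m/day = 26.08 m/yr.

26 m/yr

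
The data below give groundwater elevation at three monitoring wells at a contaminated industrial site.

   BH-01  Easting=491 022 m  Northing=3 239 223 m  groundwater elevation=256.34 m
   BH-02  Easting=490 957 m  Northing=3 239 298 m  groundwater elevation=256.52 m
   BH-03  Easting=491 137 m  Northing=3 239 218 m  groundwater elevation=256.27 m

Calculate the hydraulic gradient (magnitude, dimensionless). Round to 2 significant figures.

Taking BH-01 as reference: BH-02−BH-01 = (-65, 75, +0.18); BH-03−BH-01 = (115, -5, -0.07).
Solve a·Δx + b·Δy = Δh: det = (-65)·(-5) − 115·75 = -8300.
∂h/∂x = [(+0.18)·(-5) − (-0.07)·75] / -8300 = -0.0005241
∂h/∂y = [(-65)·(-0.07) − 115·(+0.18)] / -8300 = +0.001946
|∇h| = √(-0.0005241² + 0.001946²) = 0.002015

0.0020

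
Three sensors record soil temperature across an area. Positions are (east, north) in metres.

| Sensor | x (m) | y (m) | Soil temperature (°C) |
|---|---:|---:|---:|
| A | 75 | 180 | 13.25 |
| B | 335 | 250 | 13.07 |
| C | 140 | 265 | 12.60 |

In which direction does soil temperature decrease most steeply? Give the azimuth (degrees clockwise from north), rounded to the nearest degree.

349°

Taking A as reference: B−A = (260, 70, -0.18); C−A = (65, 85, -0.65).
Determinant of the coordinate differences = 260·85 − 65·70 = 17550.
∂T/∂x = [(-0.18)·85 − (-0.65)·70] / 17550 = +0.001721
∂T/∂y = [260·(-0.65) − 65·(-0.18)] / 17550 = -0.008963
Steepest decrease is along −∇f: components (-0.001721 E, +0.008963 N).
Azimuth = atan2(-0.001721, +0.008963) = 349.1° ≈ 349°.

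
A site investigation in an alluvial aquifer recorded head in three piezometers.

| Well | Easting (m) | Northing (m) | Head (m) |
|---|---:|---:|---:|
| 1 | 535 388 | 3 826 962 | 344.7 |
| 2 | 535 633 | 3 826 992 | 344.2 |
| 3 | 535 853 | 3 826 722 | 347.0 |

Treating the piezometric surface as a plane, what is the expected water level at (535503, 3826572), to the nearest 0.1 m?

348.9 m

With h = a·x + b·y + c and 1 as origin, the differences give:
  245·a + 30·b = -0.5
  465·a + (-240)·b = +2.3
Eliminate b (×(-240) and ×30, subtract): -72750·a = 51.00 → a = ∂h/∂x = -0.0007010
Back-substitute: b = ∂h/∂y = -0.01094.
h(535503, 3826572) = 344.7 + (-0.0007010)·(115) + (-0.01094)·(-390) = 344.7 -0.081 +4.267 = 348.887 m.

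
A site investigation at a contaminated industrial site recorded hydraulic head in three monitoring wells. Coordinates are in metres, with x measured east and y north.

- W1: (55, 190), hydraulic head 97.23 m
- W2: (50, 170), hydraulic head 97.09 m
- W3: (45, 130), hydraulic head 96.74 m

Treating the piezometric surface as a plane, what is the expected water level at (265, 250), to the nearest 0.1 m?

Taking W1 as reference: W2−W1 = (-5, -20, -0.14); W3−W1 = (-10, -60, -0.49).
Determinant of the coordinate differences = (-5)·(-60) − (-10)·(-20) = 100.
∂h/∂x = [(-0.14)·(-60) − (-0.49)·(-20)] / 100 = -0.01400
∂h/∂y = [(-5)·(-0.49) − (-10)·(-0.14)] / 100 = +0.01050
h(265, 250) = 97.23 + (-0.01400)·(210) + (+0.01050)·(60) = 97.23 -2.940 +0.630 = 94.920 m.

94.9 m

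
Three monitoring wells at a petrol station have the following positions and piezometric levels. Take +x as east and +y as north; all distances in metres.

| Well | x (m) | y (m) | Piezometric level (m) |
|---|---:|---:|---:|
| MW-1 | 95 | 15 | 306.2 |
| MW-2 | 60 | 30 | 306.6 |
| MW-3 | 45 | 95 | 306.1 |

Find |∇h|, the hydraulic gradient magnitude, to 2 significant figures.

With h = a·x + b·y + c and MW-1 as origin, the differences give:
  (-35)·a + 15·b = +0.4
  (-50)·a + 80·b = -0.1
Eliminate b (×80 and ×15, subtract): -2050·a = 33.50 → a = ∂h/∂x = -0.01634
Back-substitute: b = ∂h/∂y = -0.01146.
|∇h| = √(-0.01634² + -0.01146²) = 0.01996

0.020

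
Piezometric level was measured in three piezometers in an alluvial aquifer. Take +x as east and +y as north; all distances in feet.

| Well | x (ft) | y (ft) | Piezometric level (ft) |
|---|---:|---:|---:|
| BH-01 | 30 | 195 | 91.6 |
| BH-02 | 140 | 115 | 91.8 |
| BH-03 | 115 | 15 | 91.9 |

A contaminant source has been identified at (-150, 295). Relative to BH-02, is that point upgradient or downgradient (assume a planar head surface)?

downgradient

With h = a·x + b·y + c and BH-01 as origin, the differences give:
  110·a + (-80)·b = +0.2
  85·a + (-180)·b = +0.3
Eliminate b (×(-180) and ×(-80), subtract): -13000·a = -12.00 → a = ∂h/∂x = +0.0009231
Back-substitute: b = ∂h/∂y = -0.001231.
Head at (-150, 295) = 91.6 + (+0.0009231)·(-180) + (-0.001231)·(100) = 91.31 ft.
That is lower than the 91.8 ft at BH-02, so the point is downgradient.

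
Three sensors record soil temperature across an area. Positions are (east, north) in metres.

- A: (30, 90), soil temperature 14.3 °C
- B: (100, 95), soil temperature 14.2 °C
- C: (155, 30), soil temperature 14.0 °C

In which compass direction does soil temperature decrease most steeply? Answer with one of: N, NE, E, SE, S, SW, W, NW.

SE

Differences from A: to B (Δx, Δy, Δh) = (70, 5, -0.1); to C = (125, -60, -0.3).
Solve a·Δx + b·Δy = ΔT: det = 70·(-60) − 125·5 = -4825.
∂T/∂x = [(-0.1)·(-60) − (-0.3)·5] / -4825 = -0.001554
∂T/∂y = [70·(-0.3) − 125·(-0.1)] / -4825 = +0.001762
Steepest decrease is along −∇f = (+0.001554 E, -0.001762 N) → southeast.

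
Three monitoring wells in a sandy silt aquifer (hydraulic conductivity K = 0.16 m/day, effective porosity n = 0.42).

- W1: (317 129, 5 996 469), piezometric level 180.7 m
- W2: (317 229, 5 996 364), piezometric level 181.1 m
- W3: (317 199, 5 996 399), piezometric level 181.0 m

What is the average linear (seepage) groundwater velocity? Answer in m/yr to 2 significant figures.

Differences from W1: to W2 (Δx, Δy, Δh) = (100, -105, +0.4); to W3 = (70, -70, +0.3).
Solve a·Δx + b·Δy = Δh: det = 100·(-70) − 70·(-105) = 350.
∂h/∂x = [(+0.4)·(-70) − (+0.3)·(-105)] / 350 = +0.01000
∂h/∂y = [100·(+0.3) − 70·(+0.4)] / 350 = +0.005714
|∇h| = √(0.01000² + 0.005714²) = 0.01152
Seepage velocity v = K·i/n = 0.16 × 0.01152 / 0.42 = 0.004389 m/day = 1.603 m/yr.

1.6 m/yr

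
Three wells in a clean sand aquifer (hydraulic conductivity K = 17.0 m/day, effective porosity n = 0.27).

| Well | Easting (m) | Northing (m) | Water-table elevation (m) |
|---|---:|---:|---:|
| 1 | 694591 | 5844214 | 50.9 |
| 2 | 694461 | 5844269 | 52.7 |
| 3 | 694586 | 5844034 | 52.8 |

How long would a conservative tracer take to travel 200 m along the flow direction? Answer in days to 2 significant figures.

150 days

Taking 1 as reference: 2−1 = (-130, 55, +1.8); 3−1 = (-5, -180, +1.9).
Determinant of the coordinate differences = (-130)·(-180) − (-5)·55 = 23675.
∂h/∂x = [(+1.8)·(-180) − (+1.9)·55] / 23675 = -0.01810
∂h/∂y = [(-130)·(+1.9) − (-5)·(+1.8)] / 23675 = -0.01005
|∇h| = √(-0.01810² + -0.01005²) = 0.0207
Seepage velocity v = K·i/n = 17.0 × 0.0207 / 0.27 = 1.303 m/day.
t = 200 / 1.303 = 153.5 days.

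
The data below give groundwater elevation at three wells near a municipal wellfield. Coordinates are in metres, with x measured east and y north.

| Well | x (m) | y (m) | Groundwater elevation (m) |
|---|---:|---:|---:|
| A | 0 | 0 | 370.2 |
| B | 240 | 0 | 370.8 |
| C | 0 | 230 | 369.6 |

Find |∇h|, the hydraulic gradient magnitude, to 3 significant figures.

∂h/∂x = (370.8 − 370.2) / (240 − 0) = +0.002500
∂h/∂y = (369.6 − 370.2) / (230 − 0) = -0.002609
|∇h| = √(0.002500² + -0.002609²) = 0.003613

0.00361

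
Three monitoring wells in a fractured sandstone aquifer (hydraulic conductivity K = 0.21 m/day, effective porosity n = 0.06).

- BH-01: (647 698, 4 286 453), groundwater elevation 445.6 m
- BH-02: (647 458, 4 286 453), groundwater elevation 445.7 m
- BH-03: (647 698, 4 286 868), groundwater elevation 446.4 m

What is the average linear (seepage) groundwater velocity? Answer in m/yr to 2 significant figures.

∂h/∂x = (445.7 − 445.6) / (647458 − 647698) = -0.0004167
∂h/∂y = (446.4 − 445.6) / (4286868 − 4286453) = +0.001928
|∇h| = √(-0.0004167² + 0.001928²) = 0.001973
Seepage velocity v = K·i/n = 0.21 × 0.001973 / 0.06 = 0.006906 m/day = 2.522 m/yr.

2.5 m/yr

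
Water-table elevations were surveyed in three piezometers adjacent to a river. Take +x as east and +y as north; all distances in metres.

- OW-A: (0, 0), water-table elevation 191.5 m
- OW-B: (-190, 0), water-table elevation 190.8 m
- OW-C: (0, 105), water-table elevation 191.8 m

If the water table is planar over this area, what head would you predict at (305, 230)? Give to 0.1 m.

193.3 m

∂h/∂x = (190.8 − 191.5) / (-190 − 0) = +0.003684
∂h/∂y = (191.8 − 191.5) / (105 − 0) = +0.002857
h(305, 230) = 191.5 + (+0.003684)·(305) + (+0.002857)·(230) = 191.5 +1.124 +0.657 = 193.281 m.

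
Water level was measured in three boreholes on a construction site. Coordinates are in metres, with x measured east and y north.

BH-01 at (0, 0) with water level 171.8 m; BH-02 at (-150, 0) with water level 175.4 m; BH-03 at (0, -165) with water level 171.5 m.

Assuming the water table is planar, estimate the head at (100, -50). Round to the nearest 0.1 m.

∂h/∂x = (175.4 − 171.8) / (-150 − 0) = -0.02400
∂h/∂y = (171.5 − 171.8) / (-165 − 0) = +0.001818
h(100, -50) = 171.8 + (-0.02400)·(100) + (+0.001818)·(-50) = 171.8 -2.400 -0.091 = 169.309 m.

169.3 m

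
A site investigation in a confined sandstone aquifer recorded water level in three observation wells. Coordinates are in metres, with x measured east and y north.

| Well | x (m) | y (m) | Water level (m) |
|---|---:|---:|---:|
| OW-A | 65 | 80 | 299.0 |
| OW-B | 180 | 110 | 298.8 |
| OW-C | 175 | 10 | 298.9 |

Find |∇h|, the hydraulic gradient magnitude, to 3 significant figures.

Three-point gradient (reference OW-A): Δ to OW-B = (115, 30, -0.2), Δ to OW-C = (110, -70, -0.1).
∂h/∂x = -0.001498, ∂h/∂y = -0.0009251 (det = -11350).
|∇h| = √(-0.001498² + -0.0009251²) = 0.001761

0.00176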